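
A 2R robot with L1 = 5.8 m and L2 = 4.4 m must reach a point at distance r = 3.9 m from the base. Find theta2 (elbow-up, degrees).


cos(theta2) = (r^2 - L1^2 - L2^2) / (2*L1*L2)
cos(theta2) = (15.21 - 33.64 - 19.36) / 51.04
cos(theta2) = -0.7404
theta2 = 137.7655 degrees


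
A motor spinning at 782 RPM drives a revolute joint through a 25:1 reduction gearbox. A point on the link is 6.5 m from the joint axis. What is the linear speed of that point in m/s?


omega_motor = 782 * 2*pi/60 = 81.8908 rad/s
omega_joint = omega_motor / 25 = 3.2756 rad/s
v = omega_joint * r = 3.2756 * 6.5
= 21.2916 m/s


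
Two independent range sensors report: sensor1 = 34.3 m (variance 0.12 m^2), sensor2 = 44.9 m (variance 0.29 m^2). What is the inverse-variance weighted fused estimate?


w1 = (1/var1) / (1/var1 + 1/var2)
   = 8.3333 / (8.3333 + 3.4483) = 0.7073
w2 = 1 - w1 = 0.2927
fused = w1*s1 + w2*s2 = 24.261 + 13.1415
= 37.4024 m


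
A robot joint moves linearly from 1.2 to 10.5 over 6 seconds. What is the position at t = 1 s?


s = t/T = 1/6 = 0.1667
p(t) = p0 + (pf-p0)*s
= 1.2 + (10.5 - 1.2) * 0.1667
= 2.75


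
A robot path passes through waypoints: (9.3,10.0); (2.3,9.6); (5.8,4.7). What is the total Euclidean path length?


Segment lengths:
  seg1 = sqrt((-7.0)^2 + (-0.4)^2) = 7.0114
  seg2 = sqrt((3.5)^2 + (-4.9)^2) = 6.0216
Total = 13.033


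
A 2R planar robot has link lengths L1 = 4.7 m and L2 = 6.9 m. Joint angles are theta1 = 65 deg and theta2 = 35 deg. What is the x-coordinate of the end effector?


Convert angles to radians: theta1 = 1.1345, theta2 = 0.6109
x = L1*cos(theta1) + L2*cos(theta1+theta2)
x = 1.9863 + -1.1982
x = 0.7881


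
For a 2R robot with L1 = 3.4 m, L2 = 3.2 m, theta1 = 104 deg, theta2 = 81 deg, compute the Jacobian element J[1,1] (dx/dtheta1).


J[1,1] = -L1*sin(t1) - L2*sin(t1+t2)
= -3.4*sin(104) - 3.2*sin(185)
= -3.0201


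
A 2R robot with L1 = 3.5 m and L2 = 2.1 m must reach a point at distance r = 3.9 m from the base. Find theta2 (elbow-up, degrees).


cos(theta2) = (r^2 - L1^2 - L2^2) / (2*L1*L2)
cos(theta2) = (15.21 - 12.25 - 4.41) / 14.7
cos(theta2) = -0.098639
theta2 = 95.6608 degrees


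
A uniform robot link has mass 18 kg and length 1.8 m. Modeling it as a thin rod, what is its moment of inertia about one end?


I = (1/3) * m * L^2
= (1/3) * 18 * 1.8^2
= 0.333333 * 18 * 3.24
= 19.44 kg*m^2


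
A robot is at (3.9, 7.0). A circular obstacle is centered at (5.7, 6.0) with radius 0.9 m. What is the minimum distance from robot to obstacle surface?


center_dist = sqrt((3.9-5.7)^2 + (7.0-6.0)^2)
= sqrt(3.24 + 1.0)
= 2.0591
min_dist = center_dist - radius = 2.0591 - 0.9 = 1.1591 m


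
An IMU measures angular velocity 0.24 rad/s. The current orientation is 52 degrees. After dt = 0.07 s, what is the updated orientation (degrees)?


delta_theta = w * dt = 0.24 * 0.07 = 0.0168 rad
= 0.9626 deg
theta_new = 52 + 0.9626 = 52.9626 deg


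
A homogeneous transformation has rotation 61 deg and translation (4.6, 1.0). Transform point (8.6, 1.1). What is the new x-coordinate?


x' = cos(theta)*px - sin(theta)*py + tx
= 0.4848*8.6 - 0.8746*1.1 + 4.6
= 7.8073


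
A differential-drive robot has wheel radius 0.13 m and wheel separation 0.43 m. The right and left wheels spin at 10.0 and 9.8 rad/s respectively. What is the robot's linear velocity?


vR = r*wR = 0.13*10.0 = 1.3 m/s
vL = r*wL = 0.13*9.8 = 1.274 m/s
v = (vR+vL)/2 = 1.287 m/s
omega = (vR-vL)/L = 0.0605 rad/s
linear velocity = 1.287 m/s


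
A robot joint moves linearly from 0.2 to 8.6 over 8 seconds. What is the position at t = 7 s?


s = t/T = 7/8 = 0.875
p(t) = p0 + (pf-p0)*s
= 0.2 + (8.6 - 0.2) * 0.875
= 7.55


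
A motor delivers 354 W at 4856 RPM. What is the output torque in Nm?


omega = 4856 * 2*pi/60 = 508.5191 rad/s
tau = P / omega = 354 / 508.5191
= 0.6961 Nm


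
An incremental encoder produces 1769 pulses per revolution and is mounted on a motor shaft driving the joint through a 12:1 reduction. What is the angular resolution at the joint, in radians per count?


counts per rev = 1769
effective counts at joint = 1769 * 12 = 21228
resolution = 2*pi / 21228
= 2.9599e-04 rad/count


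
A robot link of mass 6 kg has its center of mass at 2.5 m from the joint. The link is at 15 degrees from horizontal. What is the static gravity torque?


tau = m*g*L*cos(angle)
= 6 * 9.81 * 2.5 * cos(15 deg)
= 6 * 9.81 * 2.5 * 0.9659
= 142.136 Nm


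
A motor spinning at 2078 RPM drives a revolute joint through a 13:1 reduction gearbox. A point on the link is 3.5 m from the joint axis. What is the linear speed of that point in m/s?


omega_motor = 2078 * 2*pi/60 = 217.6077 rad/s
omega_joint = omega_motor / 13 = 16.7391 rad/s
v = omega_joint * r = 16.7391 * 3.5
= 58.5867 m/s


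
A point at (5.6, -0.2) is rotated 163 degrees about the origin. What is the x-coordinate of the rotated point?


x' = x*cos(theta) - y*sin(theta)
cos(163 deg) = -0.9563, sin(163 deg) = 0.2924
x' = 5.6 * -0.9563 - -0.2 * 0.2924
= -5.3553 - -0.0585
= -5.2968


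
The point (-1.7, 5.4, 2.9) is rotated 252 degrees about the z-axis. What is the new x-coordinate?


Rotation about z-axis: x' = x*cos(theta) - y*sin(theta)
= -1.7 * -0.309 - 5.4 * -0.9511
= 5.661


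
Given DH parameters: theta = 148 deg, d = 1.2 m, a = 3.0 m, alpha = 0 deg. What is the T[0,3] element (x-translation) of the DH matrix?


T[0,3] = a * cos(theta)
= 3.0 * cos(148 deg)
= 3.0 * -0.848
= -2.5441


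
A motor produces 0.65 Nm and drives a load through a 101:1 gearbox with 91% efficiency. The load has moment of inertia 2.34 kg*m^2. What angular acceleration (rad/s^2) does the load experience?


tau_out = tau_motor * N * eta
= 0.65 * 101 * 0.91 = 59.7415 Nm
alpha = tau_out / I = 59.7415 / 2.34
= 25.5306 rad/s^2


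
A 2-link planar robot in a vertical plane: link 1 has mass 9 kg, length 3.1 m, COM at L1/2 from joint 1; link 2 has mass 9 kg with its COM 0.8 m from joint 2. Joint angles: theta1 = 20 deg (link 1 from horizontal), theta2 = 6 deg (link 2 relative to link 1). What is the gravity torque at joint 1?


Horizontal distance from joint 1 to link-1 COM:
  x_c1 = (L1/2)*cos(t1) = 1.55 * 0.9397 = 1.4565 m
Horizontal distance from joint 1 to link-2 COM:
  x_c2 = L1*cos(t1) + Lc2*cos(t1+t2)
       = 3.1*0.9397 + 0.8*0.8988 = 3.6321 m
tau1 = m1*g*x_c1 + m2*g*x_c2
     = 9*9.81*1.4565 + 9*9.81*3.6321
     = 128.5965 + 320.6766
     = 449.273 Nm


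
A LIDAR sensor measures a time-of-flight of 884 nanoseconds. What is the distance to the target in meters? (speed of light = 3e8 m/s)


tof = 884 ns = 8.84e-07 s
dist = c * tof / 2
= 3e8 * 8.84e-07 / 2
= 132.6 m


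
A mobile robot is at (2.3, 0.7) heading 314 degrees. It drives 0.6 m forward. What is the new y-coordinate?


y_new = y0 + d*sin(theta)
= 0.7 + 0.6*sin(314)
= 0.7 + -0.4316
= 0.2684


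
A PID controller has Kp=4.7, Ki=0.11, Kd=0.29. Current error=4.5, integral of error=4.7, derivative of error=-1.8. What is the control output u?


u = Kp*e + Ki*int(e) + Kd*de/dt
= 4.7*4.5 + 0.11*4.7 + 0.29*(-1.8)
= 21.15 + 0.517 + -0.522
= 21.145


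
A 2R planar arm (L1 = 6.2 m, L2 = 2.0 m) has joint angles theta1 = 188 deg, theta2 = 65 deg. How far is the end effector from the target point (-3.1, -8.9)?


End effector via forward kinematics:
x = L1*cos(t1) + L2*cos(t1+t2) = -6.7244
y = L1*sin(t1) + L2*sin(t1+t2) = -2.7755
Distance to target:
d = sqrt((-3.1 - -6.7244)^2 + (-8.9 - -2.7755)^2)
= sqrt(13.1363 + 37.5097)
= 7.1166 m


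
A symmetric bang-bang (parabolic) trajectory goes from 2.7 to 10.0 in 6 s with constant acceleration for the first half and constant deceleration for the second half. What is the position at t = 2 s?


Symmetric rest-to-rest: each phase covers (pf-p0)/2 in time T/2. 0.5*a*(T/2)^2 = (pf-p0)/2 => a = 4*(pf-p0)/T^2
a = 4*(10.0-2.7)/6^2 = 0.8111
t = 2 is in the acceleration phase (t <= T/2).
p = p0 + 0.5*a*t^2 = 2.7 + 0.5*0.8111*2^2
= 4.3222


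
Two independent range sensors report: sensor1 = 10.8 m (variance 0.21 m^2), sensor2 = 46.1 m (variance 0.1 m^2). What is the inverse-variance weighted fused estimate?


w1 = (1/var1) / (1/var1 + 1/var2)
   = 4.7619 / (4.7619 + 10.0) = 0.3226
w2 = 1 - w1 = 0.6774
fused = w1*s1 + w2*s2 = 3.4839 + 31.229
= 34.7129 m


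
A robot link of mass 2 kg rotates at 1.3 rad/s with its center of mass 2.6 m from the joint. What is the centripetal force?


F = m * omega^2 * r
= 2 * 1.3^2 * 2.6
= 2 * 1.69 * 2.6
= 8.788 N


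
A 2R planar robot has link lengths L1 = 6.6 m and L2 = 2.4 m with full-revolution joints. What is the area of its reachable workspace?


r_max = L1 + L2 = 9.0 m
r_min = |L1 - L2| = 4.2 m
Area = pi*(r_max^2 - r_min^2)
= pi*(81.0 - 17.64)
= pi * 63.36
= 199.0513 m^2


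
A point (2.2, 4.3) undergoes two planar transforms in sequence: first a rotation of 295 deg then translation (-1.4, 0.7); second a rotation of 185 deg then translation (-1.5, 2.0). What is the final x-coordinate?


After transform 1:
x1 = cos(295)*2.2 - sin(295)*4.3 + -1.4 = 3.4269
y1 = sin(295)*2.2 + cos(295)*4.3 + 0.7 = 0.5234
After transform 2:
x2 = cos(185)*3.4269 - sin(185)*0.5234 + -1.5
= -4.8682


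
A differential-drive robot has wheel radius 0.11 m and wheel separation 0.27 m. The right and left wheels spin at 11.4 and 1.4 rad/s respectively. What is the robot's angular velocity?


vR = r*wR = 0.11*11.4 = 1.254 m/s
vL = r*wL = 0.11*1.4 = 0.154 m/s
v = (vR+vL)/2 = 0.704 m/s
omega = (vR-vL)/L = 4.0741 rad/s
angular velocity = 4.0741 rad/s


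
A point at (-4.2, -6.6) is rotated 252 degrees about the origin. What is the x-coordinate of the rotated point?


x' = x*cos(theta) - y*sin(theta)
cos(252 deg) = -0.309, sin(252 deg) = -0.9511
x' = -4.2 * -0.309 - -6.6 * -0.9511
= 1.2979 - 6.277
= -4.9791


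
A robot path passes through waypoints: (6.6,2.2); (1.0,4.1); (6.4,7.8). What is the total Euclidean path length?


Segment lengths:
  seg1 = sqrt((-5.6)^2 + (1.9)^2) = 5.9135
  seg2 = sqrt((5.4)^2 + (3.7)^2) = 6.546
Total = 12.4595


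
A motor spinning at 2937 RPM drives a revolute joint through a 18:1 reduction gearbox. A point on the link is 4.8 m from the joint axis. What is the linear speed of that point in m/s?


omega_motor = 2937 * 2*pi/60 = 307.5619 rad/s
omega_joint = omega_motor / 18 = 17.0868 rad/s
v = omega_joint * r = 17.0868 * 4.8
= 82.0165 m/s


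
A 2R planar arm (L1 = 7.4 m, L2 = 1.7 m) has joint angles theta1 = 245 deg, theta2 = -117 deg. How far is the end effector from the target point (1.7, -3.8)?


End effector via forward kinematics:
x = L1*cos(t1) + L2*cos(t1+t2) = -4.174
y = L1*sin(t1) + L2*sin(t1+t2) = -5.3671
Distance to target:
d = sqrt((1.7 - -4.174)^2 + (-3.8 - -5.3671)^2)
= sqrt(34.5039 + 2.4557)
= 6.0794 m


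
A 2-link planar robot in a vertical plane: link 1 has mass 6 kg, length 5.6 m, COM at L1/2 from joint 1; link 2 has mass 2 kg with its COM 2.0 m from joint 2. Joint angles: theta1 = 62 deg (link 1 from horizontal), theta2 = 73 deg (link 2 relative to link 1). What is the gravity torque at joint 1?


Horizontal distance from joint 1 to link-1 COM:
  x_c1 = (L1/2)*cos(t1) = 2.8 * 0.4695 = 1.3145 m
Horizontal distance from joint 1 to link-2 COM:
  x_c2 = L1*cos(t1) + Lc2*cos(t1+t2)
       = 5.6*0.4695 + 2.0*-0.7071 = 1.2148 m
tau1 = m1*g*x_c1 + m2*g*x_c2
     = 6*9.81*1.3145 + 2*9.81*1.2148
     = 77.3727 + 23.8349
     = 101.2076 Nm


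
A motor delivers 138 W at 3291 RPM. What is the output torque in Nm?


omega = 3291 * 2*pi/60 = 344.6327 rad/s
tau = P / omega = 138 / 344.6327
= 0.4004 Nm


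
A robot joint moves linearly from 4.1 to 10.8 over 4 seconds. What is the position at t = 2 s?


s = t/T = 2/4 = 0.5
p(t) = p0 + (pf-p0)*s
= 4.1 + (10.8 - 4.1) * 0.5
= 7.45


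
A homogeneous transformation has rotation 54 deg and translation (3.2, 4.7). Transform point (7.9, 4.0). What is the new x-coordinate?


x' = cos(theta)*px - sin(theta)*py + tx
= 0.5878*7.9 - 0.809*4.0 + 3.2
= 4.6074


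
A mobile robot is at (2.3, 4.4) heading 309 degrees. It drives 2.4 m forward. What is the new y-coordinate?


y_new = y0 + d*sin(theta)
= 4.4 + 2.4*sin(309)
= 4.4 + -1.8652
= 2.5348


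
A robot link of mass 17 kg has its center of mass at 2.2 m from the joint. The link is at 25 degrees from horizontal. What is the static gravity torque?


tau = m*g*L*cos(angle)
= 17 * 9.81 * 2.2 * cos(25 deg)
= 17 * 9.81 * 2.2 * 0.9063
= 332.5189 Nm


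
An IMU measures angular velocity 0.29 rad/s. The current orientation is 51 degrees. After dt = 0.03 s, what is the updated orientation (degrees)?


delta_theta = w * dt = 0.29 * 0.03 = 0.0087 rad
= 0.4985 deg
theta_new = 51 + 0.4985 = 51.4985 deg


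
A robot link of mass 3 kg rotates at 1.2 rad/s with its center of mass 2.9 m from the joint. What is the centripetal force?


F = m * omega^2 * r
= 3 * 1.2^2 * 2.9
= 3 * 1.44 * 2.9
= 12.528 N


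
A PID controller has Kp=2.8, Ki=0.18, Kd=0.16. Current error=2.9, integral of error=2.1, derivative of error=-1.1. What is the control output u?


u = Kp*e + Ki*int(e) + Kd*de/dt
= 2.8*2.9 + 0.18*2.1 + 0.16*(-1.1)
= 8.12 + 0.378 + -0.176
= 8.322


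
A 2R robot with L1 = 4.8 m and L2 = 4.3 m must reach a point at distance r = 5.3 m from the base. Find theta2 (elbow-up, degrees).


cos(theta2) = (r^2 - L1^2 - L2^2) / (2*L1*L2)
cos(theta2) = (28.09 - 23.04 - 18.49) / 41.28
cos(theta2) = -0.325581
theta2 = 109.0008 degrees


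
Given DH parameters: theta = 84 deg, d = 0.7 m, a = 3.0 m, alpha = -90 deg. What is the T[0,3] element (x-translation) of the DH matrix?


T[0,3] = a * cos(theta)
= 3.0 * cos(84 deg)
= 3.0 * 0.1045
= 0.3136


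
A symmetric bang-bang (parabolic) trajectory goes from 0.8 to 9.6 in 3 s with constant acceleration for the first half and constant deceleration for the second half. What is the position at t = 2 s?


Symmetric rest-to-rest: each phase covers (pf-p0)/2 in time T/2. 0.5*a*(T/2)^2 = (pf-p0)/2 => a = 4*(pf-p0)/T^2
a = 4*(9.6-0.8)/3^2 = 3.9111
t = 2 is in the deceleration phase (t > T/2).
p = pf - 0.5*a*(T-t)^2 = 9.6 - 0.5*3.9111*1^2
= 7.6444


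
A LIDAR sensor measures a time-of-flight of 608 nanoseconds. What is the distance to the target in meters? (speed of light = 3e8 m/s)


tof = 608 ns = 6.08e-07 s
dist = c * tof / 2
= 3e8 * 6.08e-07 / 2
= 91.2 m


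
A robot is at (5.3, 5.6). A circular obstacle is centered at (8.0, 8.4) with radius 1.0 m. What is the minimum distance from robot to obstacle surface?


center_dist = sqrt((5.3-8.0)^2 + (5.6-8.4)^2)
= sqrt(7.29 + 7.84)
= 3.8897
min_dist = center_dist - radius = 3.8897 - 1.0 = 2.8897 m


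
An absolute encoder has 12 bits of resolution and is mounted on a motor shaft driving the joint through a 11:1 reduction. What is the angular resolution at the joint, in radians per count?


counts = 2^12 = 4096
effective counts at joint = 4096 * 11 = 45056
resolution = 2*pi / 45056
= 1.3945e-04 rad/count


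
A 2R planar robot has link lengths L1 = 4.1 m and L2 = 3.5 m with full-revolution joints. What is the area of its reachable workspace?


r_max = L1 + L2 = 7.6 m
r_min = |L1 - L2| = 0.6 m
Area = pi*(r_max^2 - r_min^2)
= pi*(57.76 - 0.36)
= pi * 57.4
= 180.3274 m^2


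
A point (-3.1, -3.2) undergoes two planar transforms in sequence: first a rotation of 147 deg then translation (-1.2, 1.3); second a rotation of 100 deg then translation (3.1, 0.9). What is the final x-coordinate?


After transform 1:
x1 = cos(147)*-3.1 - sin(147)*-3.2 + -1.2 = 3.1427
y1 = sin(147)*-3.1 + cos(147)*-3.2 + 1.3 = 2.2954
After transform 2:
x2 = cos(100)*3.1427 - sin(100)*2.2954 + 3.1
= 0.2938


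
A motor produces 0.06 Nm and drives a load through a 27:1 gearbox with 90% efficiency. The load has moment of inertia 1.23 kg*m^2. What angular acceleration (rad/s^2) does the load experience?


tau_out = tau_motor * N * eta
= 0.06 * 27 * 0.9 = 1.458 Nm
alpha = tau_out / I = 1.458 / 1.23
= 1.1854 rad/s^2


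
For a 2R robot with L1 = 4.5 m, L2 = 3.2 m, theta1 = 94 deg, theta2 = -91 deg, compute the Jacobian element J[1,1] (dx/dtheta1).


J[1,1] = -L1*sin(t1) - L2*sin(t1+t2)
= -4.5*sin(94) - 3.2*sin(3)
= -4.6565


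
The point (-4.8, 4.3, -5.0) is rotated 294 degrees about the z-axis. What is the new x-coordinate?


Rotation about z-axis: x' = x*cos(theta) - y*sin(theta)
= -4.8 * 0.4067 - 4.3 * -0.9135
= 1.9759


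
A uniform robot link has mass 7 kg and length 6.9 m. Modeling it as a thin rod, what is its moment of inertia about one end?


I = (1/3) * m * L^2
= (1/3) * 7 * 6.9^2
= 0.333333 * 7 * 47.61
= 111.09 kg*m^2


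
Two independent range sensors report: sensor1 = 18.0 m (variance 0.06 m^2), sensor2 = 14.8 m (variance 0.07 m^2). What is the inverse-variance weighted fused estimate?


w1 = (1/var1) / (1/var1 + 1/var2)
   = 16.6667 / (16.6667 + 14.2857) = 0.5385
w2 = 1 - w1 = 0.4615
fused = w1*s1 + w2*s2 = 9.6923 + 6.8308
= 16.5231 m


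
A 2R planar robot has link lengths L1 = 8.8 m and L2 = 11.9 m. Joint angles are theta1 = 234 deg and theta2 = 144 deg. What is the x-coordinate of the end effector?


Convert angles to radians: theta1 = 4.0841, theta2 = 2.5133
x = L1*cos(theta1) + L2*cos(theta1+theta2)
x = -5.1725 + 11.3176
x = 6.1451


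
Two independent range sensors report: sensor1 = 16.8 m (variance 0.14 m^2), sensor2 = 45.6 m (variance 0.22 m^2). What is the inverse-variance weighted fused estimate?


w1 = (1/var1) / (1/var1 + 1/var2)
   = 7.1429 / (7.1429 + 4.5455) = 0.6111
w2 = 1 - w1 = 0.3889
fused = w1*s1 + w2*s2 = 10.2667 + 17.7333
= 28.0 m


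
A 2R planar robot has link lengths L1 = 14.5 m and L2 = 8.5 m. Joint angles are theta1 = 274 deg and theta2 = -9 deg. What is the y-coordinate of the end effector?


Convert angles to radians: theta1 = 4.7822, theta2 = -0.1571
y = L1*sin(theta1) + L2*sin(theta1+theta2)
y = -14.4647 + -8.4677
y = -22.9323


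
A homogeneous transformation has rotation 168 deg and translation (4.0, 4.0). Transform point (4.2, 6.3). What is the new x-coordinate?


x' = cos(theta)*px - sin(theta)*py + tx
= -0.9781*4.2 - 0.2079*6.3 + 4.0
= -1.4181


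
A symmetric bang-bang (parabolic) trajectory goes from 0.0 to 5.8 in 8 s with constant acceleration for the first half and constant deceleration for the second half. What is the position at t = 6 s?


Symmetric rest-to-rest: each phase covers (pf-p0)/2 in time T/2. 0.5*a*(T/2)^2 = (pf-p0)/2 => a = 4*(pf-p0)/T^2
a = 4*(5.8-0.0)/8^2 = 0.3625
t = 6 is in the deceleration phase (t > T/2).
p = pf - 0.5*a*(T-t)^2 = 5.8 - 0.5*0.3625*2^2
= 5.075


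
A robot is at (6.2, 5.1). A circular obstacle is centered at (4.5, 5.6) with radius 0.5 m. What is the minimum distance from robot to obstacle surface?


center_dist = sqrt((6.2-4.5)^2 + (5.1-5.6)^2)
= sqrt(2.89 + 0.25)
= 1.772
min_dist = center_dist - radius = 1.772 - 0.5 = 1.272 m


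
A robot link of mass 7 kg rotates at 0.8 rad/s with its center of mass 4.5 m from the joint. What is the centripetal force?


F = m * omega^2 * r
= 7 * 0.8^2 * 4.5
= 7 * 0.64 * 4.5
= 20.16 N


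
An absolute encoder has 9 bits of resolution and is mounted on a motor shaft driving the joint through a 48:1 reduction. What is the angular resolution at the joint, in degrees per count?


counts = 2^9 = 512
effective counts at joint = 512 * 48 = 24576
resolution = 360 / 24576
= 0.0146 deg/count


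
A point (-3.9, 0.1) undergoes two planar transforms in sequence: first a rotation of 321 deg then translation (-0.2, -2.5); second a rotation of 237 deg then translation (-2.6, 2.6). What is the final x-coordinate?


After transform 1:
x1 = cos(321)*-3.9 - sin(321)*0.1 + -0.2 = -3.1679
y1 = sin(321)*-3.9 + cos(321)*0.1 + -2.5 = 0.0321
After transform 2:
x2 = cos(237)*-3.1679 - sin(237)*0.0321 + -2.6
= -0.8477


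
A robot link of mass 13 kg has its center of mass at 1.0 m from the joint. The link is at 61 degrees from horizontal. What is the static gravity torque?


tau = m*g*L*cos(angle)
= 13 * 9.81 * 1.0 * cos(61 deg)
= 13 * 9.81 * 1.0 * 0.4848
= 61.8278 Nm


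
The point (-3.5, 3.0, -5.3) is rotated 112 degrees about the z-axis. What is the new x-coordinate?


Rotation about z-axis: x' = x*cos(theta) - y*sin(theta)
= -3.5 * -0.3746 - 3.0 * 0.9272
= -1.4704


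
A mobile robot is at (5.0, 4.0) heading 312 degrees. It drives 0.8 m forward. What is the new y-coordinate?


y_new = y0 + d*sin(theta)
= 4.0 + 0.8*sin(312)
= 4.0 + -0.5945
= 3.4055


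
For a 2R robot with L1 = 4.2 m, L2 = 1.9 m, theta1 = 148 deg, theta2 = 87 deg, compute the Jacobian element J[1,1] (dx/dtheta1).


J[1,1] = -L1*sin(t1) - L2*sin(t1+t2)
= -4.2*sin(148) - 1.9*sin(235)
= -0.6693


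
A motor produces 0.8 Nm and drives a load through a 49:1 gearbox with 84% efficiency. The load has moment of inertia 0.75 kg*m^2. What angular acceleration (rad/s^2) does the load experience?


tau_out = tau_motor * N * eta
= 0.8 * 49 * 0.84 = 32.928 Nm
alpha = tau_out / I = 32.928 / 0.75
= 43.904 rad/s^2


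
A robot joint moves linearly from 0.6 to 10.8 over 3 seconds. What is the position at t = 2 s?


s = t/T = 2/3 = 0.6667
p(t) = p0 + (pf-p0)*s
= 0.6 + (10.8 - 0.6) * 0.6667
= 7.4


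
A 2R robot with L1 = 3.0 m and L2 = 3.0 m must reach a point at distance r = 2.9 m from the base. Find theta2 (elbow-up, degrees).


cos(theta2) = (r^2 - L1^2 - L2^2) / (2*L1*L2)
cos(theta2) = (8.41 - 9.0 - 9.0) / 18.0
cos(theta2) = -0.532778
theta2 = 122.1933 degrees


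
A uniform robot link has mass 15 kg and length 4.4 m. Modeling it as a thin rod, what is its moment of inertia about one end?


I = (1/3) * m * L^2
= (1/3) * 15 * 4.4^2
= 0.333333 * 15 * 19.36
= 96.8 kg*m^2


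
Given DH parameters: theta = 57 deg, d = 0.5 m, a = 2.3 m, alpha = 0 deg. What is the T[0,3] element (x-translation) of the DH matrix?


T[0,3] = a * cos(theta)
= 2.3 * cos(57 deg)
= 2.3 * 0.5446
= 1.2527


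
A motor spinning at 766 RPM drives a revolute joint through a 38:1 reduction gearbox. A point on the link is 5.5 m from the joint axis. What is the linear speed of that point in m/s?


omega_motor = 766 * 2*pi/60 = 80.2153 rad/s
omega_joint = omega_motor / 38 = 2.1109 rad/s
v = omega_joint * r = 2.1109 * 5.5
= 11.6101 m/s


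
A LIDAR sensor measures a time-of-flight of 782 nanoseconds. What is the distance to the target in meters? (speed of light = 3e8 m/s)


tof = 782 ns = 7.82e-07 s
dist = c * tof / 2
= 3e8 * 7.82e-07 / 2
= 117.3 m


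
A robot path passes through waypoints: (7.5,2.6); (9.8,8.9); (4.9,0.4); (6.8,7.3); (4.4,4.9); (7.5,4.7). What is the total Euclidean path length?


Segment lengths:
  seg1 = sqrt((2.3)^2 + (6.3)^2) = 6.7067
  seg2 = sqrt((-4.9)^2 + (-8.5)^2) = 9.8112
  seg3 = sqrt((1.9)^2 + (6.9)^2) = 7.1568
  seg4 = sqrt((-2.4)^2 + (-2.4)^2) = 3.3941
  seg5 = sqrt((3.1)^2 + (-0.2)^2) = 3.1064
Total = 30.1753


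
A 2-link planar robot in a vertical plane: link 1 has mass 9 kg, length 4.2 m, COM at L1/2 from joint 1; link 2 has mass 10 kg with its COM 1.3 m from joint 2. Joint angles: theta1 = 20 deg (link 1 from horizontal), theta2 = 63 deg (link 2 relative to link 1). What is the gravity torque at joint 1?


Horizontal distance from joint 1 to link-1 COM:
  x_c1 = (L1/2)*cos(t1) = 2.1 * 0.9397 = 1.9734 m
Horizontal distance from joint 1 to link-2 COM:
  x_c2 = L1*cos(t1) + Lc2*cos(t1+t2)
       = 4.2*0.9397 + 1.3*0.1219 = 4.1051 m
tau1 = m1*g*x_c1 + m2*g*x_c2
     = 9*9.81*1.9734 + 10*9.81*4.1051
     = 174.2275 + 402.7142
     = 576.9416 Nm


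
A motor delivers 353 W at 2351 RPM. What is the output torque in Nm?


omega = 2351 * 2*pi/60 = 246.1961 rad/s
tau = P / omega = 353 / 246.1961
= 1.4338 Nm


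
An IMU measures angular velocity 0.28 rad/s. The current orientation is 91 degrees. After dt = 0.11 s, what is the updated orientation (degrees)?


delta_theta = w * dt = 0.28 * 0.11 = 0.0308 rad
= 1.7647 deg
theta_new = 91 + 1.7647 = 92.7647 deg


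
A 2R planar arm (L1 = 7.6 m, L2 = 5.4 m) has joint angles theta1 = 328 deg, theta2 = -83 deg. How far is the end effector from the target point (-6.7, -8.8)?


End effector via forward kinematics:
x = L1*cos(t1) + L2*cos(t1+t2) = 4.163
y = L1*sin(t1) + L2*sin(t1+t2) = -8.9214
Distance to target:
d = sqrt((-6.7 - 4.163)^2 + (-8.8 - -8.9214)^2)
= sqrt(118.0054 + 0.0147)
= 10.8637 m


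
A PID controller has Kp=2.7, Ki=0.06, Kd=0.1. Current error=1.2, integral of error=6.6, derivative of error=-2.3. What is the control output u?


u = Kp*e + Ki*int(e) + Kd*de/dt
= 2.7*1.2 + 0.06*6.6 + 0.1*(-2.3)
= 3.24 + 0.396 + -0.23
= 3.406


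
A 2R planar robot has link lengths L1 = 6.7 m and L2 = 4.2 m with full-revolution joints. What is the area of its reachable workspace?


r_max = L1 + L2 = 10.9 m
r_min = |L1 - L2| = 2.5 m
Area = pi*(r_max^2 - r_min^2)
= pi*(118.81 - 6.25)
= pi * 112.56
= 353.6177 m^2


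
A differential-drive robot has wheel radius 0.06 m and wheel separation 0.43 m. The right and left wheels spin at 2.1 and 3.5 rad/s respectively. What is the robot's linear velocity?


vR = r*wR = 0.06*2.1 = 0.126 m/s
vL = r*wL = 0.06*3.5 = 0.21 m/s
v = (vR+vL)/2 = 0.168 m/s
omega = (vR-vL)/L = -0.1953 rad/s
linear velocity = 0.168 m/s


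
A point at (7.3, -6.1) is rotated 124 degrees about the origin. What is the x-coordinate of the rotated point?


x' = x*cos(theta) - y*sin(theta)
cos(124 deg) = -0.5592, sin(124 deg) = 0.829
x' = 7.3 * -0.5592 - -6.1 * 0.829
= -4.0821 - -5.0571
= 0.975


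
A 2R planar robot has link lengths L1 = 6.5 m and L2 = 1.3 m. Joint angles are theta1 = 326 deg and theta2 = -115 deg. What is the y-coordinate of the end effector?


Convert angles to radians: theta1 = 5.6898, theta2 = -2.0071
y = L1*sin(theta1) + L2*sin(theta1+theta2)
y = -3.6348 + -0.6695
y = -4.3043


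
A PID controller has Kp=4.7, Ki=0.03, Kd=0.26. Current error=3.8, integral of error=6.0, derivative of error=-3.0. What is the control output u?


u = Kp*e + Ki*int(e) + Kd*de/dt
= 4.7*3.8 + 0.03*6.0 + 0.26*(-3.0)
= 17.86 + 0.18 + -0.78
= 17.26


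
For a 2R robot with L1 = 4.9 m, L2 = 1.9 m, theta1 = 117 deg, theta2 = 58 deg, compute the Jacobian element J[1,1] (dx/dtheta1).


J[1,1] = -L1*sin(t1) - L2*sin(t1+t2)
= -4.9*sin(117) - 1.9*sin(175)
= -4.5315


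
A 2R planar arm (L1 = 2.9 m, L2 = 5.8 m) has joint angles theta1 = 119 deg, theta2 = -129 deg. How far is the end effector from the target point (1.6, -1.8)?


End effector via forward kinematics:
x = L1*cos(t1) + L2*cos(t1+t2) = 4.3059
y = L1*sin(t1) + L2*sin(t1+t2) = 1.5292
Distance to target:
d = sqrt((1.6 - 4.3059)^2 + (-1.8 - 1.5292)^2)
= sqrt(7.3221 + 11.0838)
= 4.2902 m


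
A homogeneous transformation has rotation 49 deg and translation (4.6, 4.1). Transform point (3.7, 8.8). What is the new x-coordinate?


x' = cos(theta)*px - sin(theta)*py + tx
= 0.6561*3.7 - 0.7547*8.8 + 4.6
= 0.386


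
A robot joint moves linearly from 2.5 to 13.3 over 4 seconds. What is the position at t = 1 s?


s = t/T = 1/4 = 0.25
p(t) = p0 + (pf-p0)*s
= 2.5 + (13.3 - 2.5) * 0.25
= 5.2


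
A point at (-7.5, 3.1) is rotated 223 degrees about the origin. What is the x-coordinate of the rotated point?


x' = x*cos(theta) - y*sin(theta)
cos(223 deg) = -0.7314, sin(223 deg) = -0.682
x' = -7.5 * -0.7314 - 3.1 * -0.682
= 5.4852 - -2.1142
= 7.5993


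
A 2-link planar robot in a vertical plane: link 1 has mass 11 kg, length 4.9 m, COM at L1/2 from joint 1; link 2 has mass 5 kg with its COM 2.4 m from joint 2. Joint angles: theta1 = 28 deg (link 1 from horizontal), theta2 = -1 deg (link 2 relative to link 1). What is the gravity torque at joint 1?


Horizontal distance from joint 1 to link-1 COM:
  x_c1 = (L1/2)*cos(t1) = 2.45 * 0.8829 = 2.1632 m
Horizontal distance from joint 1 to link-2 COM:
  x_c2 = L1*cos(t1) + Lc2*cos(t1+t2)
       = 4.9*0.8829 + 2.4*0.891 = 6.4649 m
tau1 = m1*g*x_c1 + m2*g*x_c2
     = 11*9.81*2.1632 + 5*9.81*6.4649
     = 233.4332 + 317.1013
     = 550.5346 Nm


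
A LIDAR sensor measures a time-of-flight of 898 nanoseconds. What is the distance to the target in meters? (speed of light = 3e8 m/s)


tof = 898 ns = 8.98e-07 s
dist = c * tof / 2
= 3e8 * 8.98e-07 / 2
= 134.7 m


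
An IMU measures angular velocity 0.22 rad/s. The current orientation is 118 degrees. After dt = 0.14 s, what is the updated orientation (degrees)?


delta_theta = w * dt = 0.22 * 0.14 = 0.0308 rad
= 1.7647 deg
theta_new = 118 + 1.7647 = 119.7647 deg


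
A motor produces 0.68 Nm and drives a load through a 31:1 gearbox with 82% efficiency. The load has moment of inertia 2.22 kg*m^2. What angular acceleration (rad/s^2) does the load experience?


tau_out = tau_motor * N * eta
= 0.68 * 31 * 0.82 = 17.2856 Nm
alpha = tau_out / I = 17.2856 / 2.22
= 7.7863 rad/s^2


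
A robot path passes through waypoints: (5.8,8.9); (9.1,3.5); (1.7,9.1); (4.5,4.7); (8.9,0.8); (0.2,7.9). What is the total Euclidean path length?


Segment lengths:
  seg1 = sqrt((3.3)^2 + (-5.4)^2) = 6.3285
  seg2 = sqrt((-7.4)^2 + (5.6)^2) = 9.2801
  seg3 = sqrt((2.8)^2 + (-4.4)^2) = 5.2154
  seg4 = sqrt((4.4)^2 + (-3.9)^2) = 5.8796
  seg5 = sqrt((-8.7)^2 + (7.1)^2) = 11.2294
Total = 37.933


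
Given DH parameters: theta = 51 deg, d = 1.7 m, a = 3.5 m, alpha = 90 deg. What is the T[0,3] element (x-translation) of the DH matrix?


T[0,3] = a * cos(theta)
= 3.5 * cos(51 deg)
= 3.5 * 0.6293
= 2.2026


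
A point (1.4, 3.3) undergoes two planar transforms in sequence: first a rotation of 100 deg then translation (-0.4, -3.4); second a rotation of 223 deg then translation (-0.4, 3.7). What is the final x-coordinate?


After transform 1:
x1 = cos(100)*1.4 - sin(100)*3.3 + -0.4 = -3.893
y1 = sin(100)*1.4 + cos(100)*3.3 + -3.4 = -2.5943
After transform 2:
x2 = cos(223)*-3.893 - sin(223)*-2.5943 + -0.4
= 0.6778


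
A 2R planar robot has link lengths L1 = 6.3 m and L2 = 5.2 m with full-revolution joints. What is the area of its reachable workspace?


r_max = L1 + L2 = 11.5 m
r_min = |L1 - L2| = 1.1 m
Area = pi*(r_max^2 - r_min^2)
= pi*(132.25 - 1.21)
= pi * 131.04
= 411.6743 m^2


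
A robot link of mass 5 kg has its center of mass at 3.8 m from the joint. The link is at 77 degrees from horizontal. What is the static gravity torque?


tau = m*g*L*cos(angle)
= 5 * 9.81 * 3.8 * cos(77 deg)
= 5 * 9.81 * 3.8 * 0.225
= 41.9286 Nm


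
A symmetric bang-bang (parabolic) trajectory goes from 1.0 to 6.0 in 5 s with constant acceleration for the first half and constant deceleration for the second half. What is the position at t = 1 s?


Symmetric rest-to-rest: each phase covers (pf-p0)/2 in time T/2. 0.5*a*(T/2)^2 = (pf-p0)/2 => a = 4*(pf-p0)/T^2
a = 4*(6.0-1.0)/5^2 = 0.8
t = 1 is in the acceleration phase (t <= T/2).
p = p0 + 0.5*a*t^2 = 1.0 + 0.5*0.8*1^2
= 1.4


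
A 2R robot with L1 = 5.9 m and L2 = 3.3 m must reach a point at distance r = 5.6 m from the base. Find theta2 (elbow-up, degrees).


cos(theta2) = (r^2 - L1^2 - L2^2) / (2*L1*L2)
cos(theta2) = (31.36 - 34.81 - 10.89) / 38.94
cos(theta2) = -0.368259
theta2 = 111.6083 degrees


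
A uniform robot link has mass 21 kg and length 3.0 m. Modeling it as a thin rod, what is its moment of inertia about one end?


I = (1/3) * m * L^2
= (1/3) * 21 * 3.0^2
= 0.333333 * 21 * 9.0
= 63.0 kg*m^2


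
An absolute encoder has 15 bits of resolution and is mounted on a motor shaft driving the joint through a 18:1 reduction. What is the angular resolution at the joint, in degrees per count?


counts = 2^15 = 32768
effective counts at joint = 32768 * 18 = 589824
resolution = 360 / 589824
= 6.1035e-04 deg/count


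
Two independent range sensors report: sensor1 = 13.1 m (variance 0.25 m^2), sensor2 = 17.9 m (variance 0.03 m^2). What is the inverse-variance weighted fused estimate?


w1 = (1/var1) / (1/var1 + 1/var2)
   = 4.0 / (4.0 + 33.3333) = 0.1071
w2 = 1 - w1 = 0.8929
fused = w1*s1 + w2*s2 = 1.4036 + 15.9821
= 17.3857 m


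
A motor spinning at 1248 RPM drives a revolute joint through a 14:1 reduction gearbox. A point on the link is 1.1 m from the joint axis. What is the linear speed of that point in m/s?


omega_motor = 1248 * 2*pi/60 = 130.6903 rad/s
omega_joint = omega_motor / 14 = 9.335 rad/s
v = omega_joint * r = 9.335 * 1.1
= 10.2685 m/s


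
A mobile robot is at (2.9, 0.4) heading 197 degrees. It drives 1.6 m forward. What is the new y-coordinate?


y_new = y0 + d*sin(theta)
= 0.4 + 1.6*sin(197)
= 0.4 + -0.4678
= -0.0678


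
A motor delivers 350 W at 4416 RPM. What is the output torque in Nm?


omega = 4416 * 2*pi/60 = 462.4424 rad/s
tau = P / omega = 350 / 462.4424
= 0.7569 Nm


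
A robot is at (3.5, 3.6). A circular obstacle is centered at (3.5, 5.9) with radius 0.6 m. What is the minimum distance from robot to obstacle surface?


center_dist = sqrt((3.5-3.5)^2 + (3.6-5.9)^2)
= sqrt(0.0 + 5.29)
= 2.3
min_dist = center_dist - radius = 2.3 - 0.6 = 1.7 m


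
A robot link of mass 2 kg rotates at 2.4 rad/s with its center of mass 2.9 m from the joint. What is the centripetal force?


F = m * omega^2 * r
= 2 * 2.4^2 * 2.9
= 2 * 5.76 * 2.9
= 33.408 N


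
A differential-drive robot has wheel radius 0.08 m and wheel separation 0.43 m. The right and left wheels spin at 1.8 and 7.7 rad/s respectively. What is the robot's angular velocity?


vR = r*wR = 0.08*1.8 = 0.144 m/s
vL = r*wL = 0.08*7.7 = 0.616 m/s
v = (vR+vL)/2 = 0.38 m/s
omega = (vR-vL)/L = -1.0977 rad/s
angular velocity = -1.0977 rad/s


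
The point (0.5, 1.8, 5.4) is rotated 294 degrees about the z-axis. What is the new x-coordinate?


Rotation about z-axis: x' = x*cos(theta) - y*sin(theta)
= 0.5 * 0.4067 - 1.8 * -0.9135
= 1.8478


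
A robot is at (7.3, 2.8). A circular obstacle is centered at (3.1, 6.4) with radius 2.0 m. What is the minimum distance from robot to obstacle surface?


center_dist = sqrt((7.3-3.1)^2 + (2.8-6.4)^2)
= sqrt(17.64 + 12.96)
= 5.5317
min_dist = center_dist - radius = 5.5317 - 2.0 = 3.5317 m


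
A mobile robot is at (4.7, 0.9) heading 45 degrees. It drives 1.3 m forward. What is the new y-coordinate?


y_new = y0 + d*sin(theta)
= 0.9 + 1.3*sin(45)
= 0.9 + 0.9192
= 1.8192


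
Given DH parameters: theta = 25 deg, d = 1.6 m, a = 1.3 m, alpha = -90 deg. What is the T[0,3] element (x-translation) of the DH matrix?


T[0,3] = a * cos(theta)
= 1.3 * cos(25 deg)
= 1.3 * 0.9063
= 1.1782


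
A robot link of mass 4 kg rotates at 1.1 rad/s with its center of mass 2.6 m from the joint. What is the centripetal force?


F = m * omega^2 * r
= 4 * 1.1^2 * 2.6
= 4 * 1.21 * 2.6
= 12.584 N


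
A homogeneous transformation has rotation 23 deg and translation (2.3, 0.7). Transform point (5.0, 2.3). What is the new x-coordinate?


x' = cos(theta)*px - sin(theta)*py + tx
= 0.9205*5.0 - 0.3907*2.3 + 2.3
= 6.0038


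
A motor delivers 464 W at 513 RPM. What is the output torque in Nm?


omega = 513 * 2*pi/60 = 53.7212 rad/s
tau = P / omega = 464 / 53.7212
= 8.6372 Nm


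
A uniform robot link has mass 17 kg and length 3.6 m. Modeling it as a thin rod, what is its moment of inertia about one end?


I = (1/3) * m * L^2
= (1/3) * 17 * 3.6^2
= 0.333333 * 17 * 12.96
= 73.44 kg*m^2


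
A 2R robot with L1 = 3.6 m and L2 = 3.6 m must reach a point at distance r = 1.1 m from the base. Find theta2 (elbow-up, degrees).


cos(theta2) = (r^2 - L1^2 - L2^2) / (2*L1*L2)
cos(theta2) = (1.21 - 12.96 - 12.96) / 25.92
cos(theta2) = -0.953318
theta2 = 162.4241 degrees


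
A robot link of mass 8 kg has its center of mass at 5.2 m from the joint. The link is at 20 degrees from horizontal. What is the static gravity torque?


tau = m*g*L*cos(angle)
= 8 * 9.81 * 5.2 * cos(20 deg)
= 8 * 9.81 * 5.2 * 0.9397
= 383.4848 Nm


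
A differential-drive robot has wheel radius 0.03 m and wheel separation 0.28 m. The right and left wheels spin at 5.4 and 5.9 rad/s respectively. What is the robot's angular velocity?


vR = r*wR = 0.03*5.4 = 0.162 m/s
vL = r*wL = 0.03*5.9 = 0.177 m/s
v = (vR+vL)/2 = 0.1695 m/s
omega = (vR-vL)/L = -0.0536 rad/s
angular velocity = -0.0536 rad/s


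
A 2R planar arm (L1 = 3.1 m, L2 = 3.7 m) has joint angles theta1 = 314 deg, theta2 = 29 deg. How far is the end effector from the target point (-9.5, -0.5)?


End effector via forward kinematics:
x = L1*cos(t1) + L2*cos(t1+t2) = 5.6918
y = L1*sin(t1) + L2*sin(t1+t2) = -3.3117
Distance to target:
d = sqrt((-9.5 - 5.6918)^2 + (-0.5 - -3.3117)^2)
= sqrt(230.7898 + 7.9058)
= 15.4498 m


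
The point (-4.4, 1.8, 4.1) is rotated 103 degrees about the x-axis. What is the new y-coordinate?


Rotation about x-axis: y' = y*cos(theta) - z*sin(theta)
= 1.8 * -0.225 - 4.1 * 0.9744
= -4.3998


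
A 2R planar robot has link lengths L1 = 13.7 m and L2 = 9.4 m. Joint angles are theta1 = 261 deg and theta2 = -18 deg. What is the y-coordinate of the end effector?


Convert angles to radians: theta1 = 4.5553, theta2 = -0.3142
y = L1*sin(theta1) + L2*sin(theta1+theta2)
y = -13.5313 + -8.3755
y = -21.9068


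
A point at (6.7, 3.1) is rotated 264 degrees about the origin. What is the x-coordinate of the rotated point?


x' = x*cos(theta) - y*sin(theta)
cos(264 deg) = -0.1045, sin(264 deg) = -0.9945
x' = 6.7 * -0.1045 - 3.1 * -0.9945
= -0.7003 - -3.083
= 2.3827


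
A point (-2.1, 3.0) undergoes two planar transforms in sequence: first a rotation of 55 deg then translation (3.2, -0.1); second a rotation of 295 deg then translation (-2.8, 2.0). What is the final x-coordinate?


After transform 1:
x1 = cos(55)*-2.1 - sin(55)*3.0 + 3.2 = -0.462
y1 = sin(55)*-2.1 + cos(55)*3.0 + -0.1 = -0.0995
After transform 2:
x2 = cos(295)*-0.462 - sin(295)*-0.0995 + -2.8
= -3.0854


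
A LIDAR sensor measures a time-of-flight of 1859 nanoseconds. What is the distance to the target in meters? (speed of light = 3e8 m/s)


tof = 1859 ns = 1.859e-06 s
dist = c * tof / 2
= 3e8 * 1.859e-06 / 2
= 278.85 m


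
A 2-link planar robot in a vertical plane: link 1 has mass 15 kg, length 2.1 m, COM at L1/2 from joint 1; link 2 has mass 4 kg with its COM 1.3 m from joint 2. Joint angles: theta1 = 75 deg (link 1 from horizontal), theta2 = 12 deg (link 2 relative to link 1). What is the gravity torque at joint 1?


Horizontal distance from joint 1 to link-1 COM:
  x_c1 = (L1/2)*cos(t1) = 1.05 * 0.2588 = 0.2718 m
Horizontal distance from joint 1 to link-2 COM:
  x_c2 = L1*cos(t1) + Lc2*cos(t1+t2)
       = 2.1*0.2588 + 1.3*0.0523 = 0.6116 m
tau1 = m1*g*x_c1 + m2*g*x_c2
     = 15*9.81*0.2718 + 4*9.81*0.6116
     = 39.9895 + 23.9975
     = 63.987 Nm


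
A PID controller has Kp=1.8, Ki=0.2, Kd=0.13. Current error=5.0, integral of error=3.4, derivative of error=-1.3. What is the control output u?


u = Kp*e + Ki*int(e) + Kd*de/dt
= 1.8*5.0 + 0.2*3.4 + 0.13*(-1.3)
= 9.0 + 0.68 + -0.169
= 9.511


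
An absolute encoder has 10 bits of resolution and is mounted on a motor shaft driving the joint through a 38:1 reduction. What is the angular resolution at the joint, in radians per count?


counts = 2^10 = 1024
effective counts at joint = 1024 * 38 = 38912
resolution = 2*pi / 38912
= 1.6147e-04 rad/count


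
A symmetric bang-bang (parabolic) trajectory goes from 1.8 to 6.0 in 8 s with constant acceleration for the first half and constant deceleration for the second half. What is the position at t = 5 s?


Symmetric rest-to-rest: each phase covers (pf-p0)/2 in time T/2. 0.5*a*(T/2)^2 = (pf-p0)/2 => a = 4*(pf-p0)/T^2
a = 4*(6.0-1.8)/8^2 = 0.2625
t = 5 is in the deceleration phase (t > T/2).
p = pf - 0.5*a*(T-t)^2 = 6.0 - 0.5*0.2625*3^2
= 4.8187


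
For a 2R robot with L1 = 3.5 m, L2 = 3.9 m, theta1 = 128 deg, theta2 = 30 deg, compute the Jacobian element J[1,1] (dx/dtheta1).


J[1,1] = -L1*sin(t1) - L2*sin(t1+t2)
= -3.5*sin(128) - 3.9*sin(158)
= -4.219


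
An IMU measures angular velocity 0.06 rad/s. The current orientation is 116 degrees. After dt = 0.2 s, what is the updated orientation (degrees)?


delta_theta = w * dt = 0.06 * 0.2 = 0.012 rad
= 0.6875 deg
theta_new = 116 + 0.6875 = 116.6875 deg
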